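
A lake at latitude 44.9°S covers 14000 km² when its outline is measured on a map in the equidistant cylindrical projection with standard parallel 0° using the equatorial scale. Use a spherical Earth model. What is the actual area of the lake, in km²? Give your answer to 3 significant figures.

Plate carrée maps x = Rλ, y = Rφ. The meridian scale is h = 1 and the parallel scale is k = 1/cos φ = sec φ.
Areal scale = h·k = 1 × sec φ; at 44.9°, h = 1.000, k = 1.412, so h·k = 1.412.
True area = apparent / (areal scale) = 14000 / 1.412 ≈ 9920 km².

9920 km²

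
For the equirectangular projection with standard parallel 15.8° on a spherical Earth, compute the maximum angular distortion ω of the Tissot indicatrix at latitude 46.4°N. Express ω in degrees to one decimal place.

The equidistant cylindrical projection with φ₀ = 15.8° has h = 1 (meridians true) and k = cos φ₀ / cos φ along parallels.
At 46.4°: h = 1.000, k = 1.395; principal scales a = 1.395, b = 1.000.
sin(ω/2) = (a − b)/(a + b) = 0.3953/2.395 = 0.1650, so ω = 2 arcsin(0.1650) ≈ 19.0°.

19.0°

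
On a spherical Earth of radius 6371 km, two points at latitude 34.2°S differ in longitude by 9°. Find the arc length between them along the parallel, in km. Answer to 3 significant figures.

828 km

Arc length along a parallel = R cos φ · Δλ (with Δλ in radians).
= 6371 × cos 34.2° × (9° × π/180) = 6371 × 0.8271 × 0.1571 ≈ 828 km.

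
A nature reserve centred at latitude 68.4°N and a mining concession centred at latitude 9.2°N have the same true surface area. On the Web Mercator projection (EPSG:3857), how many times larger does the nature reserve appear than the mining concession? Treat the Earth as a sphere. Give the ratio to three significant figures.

7.19

On Mercator, area is exaggerated by sec²φ = 1/cos²φ.
At 68.4°: sec²(68.4°) = 1/0.3681² = 7.379.
At 9.2°: sec²(9.2°) = 1/0.9871² = 1.026.
Ratio = 7.379/1.026 = cos²(9.2°)/cos²(68.4°) ≈ 7.19.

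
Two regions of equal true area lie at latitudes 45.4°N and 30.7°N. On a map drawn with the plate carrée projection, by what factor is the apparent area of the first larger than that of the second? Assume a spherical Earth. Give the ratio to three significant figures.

1.22

In the plate carrée (x = Rλ, y = Rφ), meridians are true-scale (h = 1) and parallels are stretched by k = sec φ.
Areal scale at 45.4°: h·k = 1.000 × 1.424 = 1.424.
Areal scale at 30.7°: h·k = 1.000 × 1.163 = 1.163.
Ratio = 1.424/1.163 ≈ 1.22.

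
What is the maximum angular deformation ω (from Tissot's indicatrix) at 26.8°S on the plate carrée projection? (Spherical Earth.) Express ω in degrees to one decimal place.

6.5°

In the plate carrée (x = Rλ, y = Rφ), meridians are true-scale (h = 1) and parallels are stretched by k = sec φ.
At 26.8°: h = 1.000, k = 1.120; principal scales a = 1.120, b = 1.000.
sin(ω/2) = (a − b)/(a + b) = 0.1203/2.120 = 0.05676, so ω = 2 arcsin(0.05676) ≈ 6.5°.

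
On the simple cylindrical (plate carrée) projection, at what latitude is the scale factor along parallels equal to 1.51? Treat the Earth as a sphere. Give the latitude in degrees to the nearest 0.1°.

Plate carrée: h = 1, k = sec φ along parallels.
sec φ = 1.51  ⇒  cos φ = 0.6623  ⇒  φ ≈ 48.5°.

48.5°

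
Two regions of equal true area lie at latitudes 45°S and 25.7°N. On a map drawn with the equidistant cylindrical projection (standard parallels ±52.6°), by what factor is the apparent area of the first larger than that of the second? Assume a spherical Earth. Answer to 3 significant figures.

The equidistant cylindrical projection with φ₀ = 52.6° has h = 1 (meridians true) and k = cos φ₀ / cos φ along parallels.
Areal scale at 45°: h·k = 1.000 × 0.8590 = 0.8590.
Areal scale at 25.7°: h·k = 1.000 × 0.6741 = 0.6741.
Ratio = 0.8590/0.6741 ≈ 1.27.

1.27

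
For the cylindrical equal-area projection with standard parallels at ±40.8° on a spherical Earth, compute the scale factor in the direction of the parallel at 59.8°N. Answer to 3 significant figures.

1.50

A cylindrical equal-area projection with standard parallel φ₀ has meridian scale h = cos φ / cos φ₀ and parallel scale k = cos φ₀ / cos φ (so areas are preserved, h·k = 1).
k = cos 40.8° / cos 59.8° = 0.7570/0.5030 = 1.505.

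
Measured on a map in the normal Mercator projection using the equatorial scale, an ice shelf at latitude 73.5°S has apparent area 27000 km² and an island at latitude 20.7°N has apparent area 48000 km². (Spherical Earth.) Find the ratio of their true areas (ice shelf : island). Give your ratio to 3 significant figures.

Mercator's areal exaggeration is sec²φ; hence true area = (apparent area) · cos²φ.
True area of ice shelf: 27000 × cos²(73.5°) = 27000 × 0.08066 = 2178 km².
True area of island: 48000 × cos²(20.7°) = 48000 × 0.8751 = 42000 km².
Ratio = 2178 / 42000 ≈ 0.0519.

0.0519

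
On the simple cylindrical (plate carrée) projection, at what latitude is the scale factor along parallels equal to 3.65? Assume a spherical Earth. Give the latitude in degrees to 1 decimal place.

Plate carrée: h = 1, k = sec φ along parallels.
sec φ = 3.65  ⇒  cos φ = 0.2740  ⇒  φ ≈ 74.1°.

74.1°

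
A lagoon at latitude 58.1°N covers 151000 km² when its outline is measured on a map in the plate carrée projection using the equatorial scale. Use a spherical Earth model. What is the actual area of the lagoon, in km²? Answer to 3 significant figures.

79800 km²

For the equirectangular projection with φ₀ = 0 (plate carrée), h = 1 along meridians and k = sec φ along parallels.
Areal scale = h·k = 1 × sec φ; at 58.1°, h = 1.000, k = 1.892, so h·k = 1.892.
True area = apparent / (areal scale) = 151000 / 1.892 ≈ 79800 km².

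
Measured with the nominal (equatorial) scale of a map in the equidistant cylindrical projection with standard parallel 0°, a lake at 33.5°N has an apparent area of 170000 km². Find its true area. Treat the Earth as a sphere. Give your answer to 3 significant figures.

142000 km²

Plate carrée maps x = Rλ, y = Rφ. The meridian scale is h = 1 and the parallel scale is k = 1/cos φ = sec φ.
Areal scale = h·k = 1 × sec φ; at 33.5°, h = 1.000, k = 1.199, so h·k = 1.199.
True area = apparent / (areal scale) = 170000 / 1.199 ≈ 142000 km².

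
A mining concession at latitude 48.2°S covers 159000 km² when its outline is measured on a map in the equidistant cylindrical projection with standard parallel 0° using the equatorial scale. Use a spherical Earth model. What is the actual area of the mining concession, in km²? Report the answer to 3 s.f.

106000 km²

Plate carrée maps x = Rλ, y = Rφ. The meridian scale is h = 1 and the parallel scale is k = 1/cos φ = sec φ.
Areal scale = h·k = 1 × sec φ; at 48.2°, h = 1.000, k = 1.500, so h·k = 1.500.
True area = apparent / (areal scale) = 159000 / 1.500 ≈ 106000 km².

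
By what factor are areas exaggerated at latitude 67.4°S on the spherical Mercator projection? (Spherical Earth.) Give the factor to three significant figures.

Mercator is conformal, so the point scale is isotropic: h = k = sec φ = 1/cos φ.
Areal scale = k² = sec²φ = 1/cos²(67.4°) = 1/0.3843² = 6.771.

6.77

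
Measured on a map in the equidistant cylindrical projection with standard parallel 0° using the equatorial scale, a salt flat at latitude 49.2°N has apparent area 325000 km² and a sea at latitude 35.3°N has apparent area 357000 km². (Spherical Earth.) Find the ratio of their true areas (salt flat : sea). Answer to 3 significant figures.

On the plate carrée, areal scale = h·k = 1 × sec φ, so true area = apparent × cos φ.
True area of salt flat: 325000 × cos(49.2°) = 325000 × 0.6534 = 212400 km².
True area of sea: 357000 × cos(35.3°) = 357000 × 0.8161 = 291400 km².
Ratio = 212400 / 291400 ≈ 0.729.

0.729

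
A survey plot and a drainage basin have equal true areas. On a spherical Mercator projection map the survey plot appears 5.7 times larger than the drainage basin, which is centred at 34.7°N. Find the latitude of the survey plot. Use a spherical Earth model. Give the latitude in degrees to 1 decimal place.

Mercator areal scale is sec²φ, so apparent-area ratio = sec²φ₁ / sec²φ₂ = cos²φ₂ / cos²φ₁.
cos²φ₂ / cos²φ₁ = 5.7  ⇒  cos φ₁ = cos 34.7° / √5.7 = 0.8221/2.387 = 0.3444.
φ₁ = arccos(0.3444) ≈ 69.9°.

69.9°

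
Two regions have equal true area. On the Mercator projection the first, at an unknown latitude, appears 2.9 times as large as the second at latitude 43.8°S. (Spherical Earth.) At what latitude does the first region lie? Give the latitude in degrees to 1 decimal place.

64.9°

On Mercator, (apparent₁)/(apparent₂) = sec²φ₁ / sec²φ₂ when true areas are equal.
cos²φ₂ / cos²φ₁ = 2.9  ⇒  cos φ₁ = cos 43.8° / √2.9 = 0.7218/1.703 = 0.4238.
φ₁ = arccos(0.4238) ≈ 64.9°.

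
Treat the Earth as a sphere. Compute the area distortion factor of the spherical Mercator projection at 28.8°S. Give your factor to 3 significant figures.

Mercator is conformal, so the point scale is isotropic: h = k = sec φ = 1/cos φ.
Areal scale = k² = sec²φ = 1/cos²(28.8°) = 1/0.8763² = 1.302.

1.30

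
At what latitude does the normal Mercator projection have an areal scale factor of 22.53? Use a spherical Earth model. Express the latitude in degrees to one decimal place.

Mercator areal scale is sec²φ.
sec²φ = 22.53  ⇒  cos²φ = 0.04439  ⇒  cos φ = 0.2107.
φ = arccos(0.2107) ≈ 77.8°.

77.8°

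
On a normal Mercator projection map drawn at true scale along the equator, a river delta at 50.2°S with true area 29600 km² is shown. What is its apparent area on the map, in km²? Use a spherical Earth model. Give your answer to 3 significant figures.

For Mercator, h = k = sec φ (a conformal cylindrical projection has a single point scale, 1/cos φ).
Areal scale = k² = sec²φ = 1/cos²(50.2°) = 1/0.6401² = 2.441.
Apparent area = 29600 × 2.441 ≈ 72200 km².

72200 km²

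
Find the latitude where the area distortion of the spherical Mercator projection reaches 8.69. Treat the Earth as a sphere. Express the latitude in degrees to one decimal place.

70.2°

Mercator areal scale is sec²φ.
sec²φ = 8.69  ⇒  cos²φ = 0.1151  ⇒  cos φ = 0.3392.
φ = arccos(0.3392) ≈ 70.2°.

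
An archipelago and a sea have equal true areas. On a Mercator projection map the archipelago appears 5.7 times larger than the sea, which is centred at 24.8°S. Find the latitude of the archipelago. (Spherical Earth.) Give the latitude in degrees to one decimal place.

67.7°

For equal true areas on Mercator, apparent areas scale as sec²φ, so the ratio is cos²φ₂ / cos²φ₁.
cos²φ₂ / cos²φ₁ = 5.7  ⇒  cos φ₁ = cos 24.8° / √5.7 = 0.9078/2.387 = 0.3802.
φ₁ = arccos(0.3802) ≈ 67.7°.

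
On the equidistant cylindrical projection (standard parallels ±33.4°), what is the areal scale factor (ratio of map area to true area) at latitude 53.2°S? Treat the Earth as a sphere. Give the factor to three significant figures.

In the equirectangular projection with standard parallel φ₀ = 33.4° (x = Rλ cos φ₀, y = Rφ), meridians are true-scale (h = 1) and the parallel scale is k = cos φ₀ / cos φ.
Areal scale = h·k = 1 × cos φ₀ / cos φ; at 53.2°, h = 1.000, k = 1.394, so h·k = 1.394.

1.39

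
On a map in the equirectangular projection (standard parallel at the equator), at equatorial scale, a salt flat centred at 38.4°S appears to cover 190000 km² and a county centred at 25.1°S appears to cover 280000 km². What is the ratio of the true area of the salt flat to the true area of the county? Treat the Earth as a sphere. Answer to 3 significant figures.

On the plate carrée, areal scale = h·k = 1 × sec φ, so true area = apparent × cos φ.
True area of salt flat: 190000 × cos(38.4°) = 190000 × 0.7837 = 148900 km².
True area of county: 280000 × cos(25.1°) = 280000 × 0.9056 = 253600 km².
Ratio = 148900 / 253600 ≈ 0.587.

0.587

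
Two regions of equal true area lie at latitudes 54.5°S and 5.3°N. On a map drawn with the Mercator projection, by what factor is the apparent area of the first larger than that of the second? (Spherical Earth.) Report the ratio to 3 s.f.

2.94

Mercator is conformal with k = sec φ, so areal scale = k² = sec²φ.
At 54.5°: sec²(54.5°) = 1/0.5807² = 2.965.
At 5.3°: sec²(5.3°) = 1/0.9957² = 1.009.
Ratio = 2.965/1.009 = cos²(5.3°)/cos²(54.5°) ≈ 2.94.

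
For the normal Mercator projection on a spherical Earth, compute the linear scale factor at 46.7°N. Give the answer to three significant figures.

For Mercator, h = k = sec φ (a conformal cylindrical projection has a single point scale, 1/cos φ).
k = 1/cos 46.7° = 1/0.6858 = 1.458.

1.46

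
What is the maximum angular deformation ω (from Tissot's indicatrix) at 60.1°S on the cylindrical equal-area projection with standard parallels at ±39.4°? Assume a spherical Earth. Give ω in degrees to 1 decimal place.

48.7°

For cylindrical equal-area with standard parallel φ₀, h = cos φ / cos φ₀ and k = cos φ₀ / cos φ, so h·k = 1.
At 60.1°: h = 0.6451, k = 1.550; principal scales a = 1.550, b = 0.6451.
sin(ω/2) = (a − b)/(a + b) = 0.9051/2.195 = 0.4123, so ω = 2 arcsin(0.4123) ≈ 48.7°.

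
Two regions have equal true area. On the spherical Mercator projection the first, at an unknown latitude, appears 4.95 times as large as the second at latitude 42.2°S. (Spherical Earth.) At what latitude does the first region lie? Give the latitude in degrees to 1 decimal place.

On Mercator, (apparent₁)/(apparent₂) = sec²φ₁ / sec²φ₂ when true areas are equal.
cos²φ₂ / cos²φ₁ = 4.95  ⇒  cos φ₁ = cos 42.2° / √4.95 = 0.7408/2.225 = 0.3330.
φ₁ = arccos(0.3330) ≈ 70.6°.

70.6°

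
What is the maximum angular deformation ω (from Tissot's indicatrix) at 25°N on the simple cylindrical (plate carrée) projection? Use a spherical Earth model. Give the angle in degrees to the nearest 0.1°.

5.6°

Plate carrée maps x = Rλ, y = Rφ. The meridian scale is h = 1 and the parallel scale is k = 1/cos φ = sec φ.
At 25°: h = 1.000, k = 1.103; principal scales a = 1.103, b = 1.000.
sin(ω/2) = (a − b)/(a + b) = 0.1034/2.103 = 0.04915, so ω = 2 arcsin(0.04915) ≈ 5.6°.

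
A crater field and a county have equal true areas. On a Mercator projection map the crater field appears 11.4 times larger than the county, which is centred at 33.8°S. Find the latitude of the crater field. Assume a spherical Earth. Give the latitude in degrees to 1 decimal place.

For equal true areas on Mercator, apparent areas scale as sec²φ, so the ratio is cos²φ₂ / cos²φ₁.
cos²φ₂ / cos²φ₁ = 11.4  ⇒  cos φ₁ = cos 33.8° / √11.4 = 0.8310/3.376 = 0.2461.
φ₁ = arccos(0.2461) ≈ 75.8°.

75.8°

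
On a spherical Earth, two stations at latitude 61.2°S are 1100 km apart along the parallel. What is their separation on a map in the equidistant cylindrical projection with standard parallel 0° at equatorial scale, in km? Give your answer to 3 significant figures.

For the equirectangular projection with φ₀ = 0 (plate carrée), h = 1 along meridians and k = sec φ along parallels.
Along the parallel, k = sec 61.2° = 1/0.4818 = 2.076.
Map distance = 1100 × 2.076 ≈ 2280 km.

2280 km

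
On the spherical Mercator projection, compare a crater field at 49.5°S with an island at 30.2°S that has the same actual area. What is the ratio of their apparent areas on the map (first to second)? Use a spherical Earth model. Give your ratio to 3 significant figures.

1.77

Mercator is conformal with k = sec φ, so areal scale = k² = sec²φ.
At 49.5°: sec²(49.5°) = 1/0.6494² = 2.371.
At 30.2°: sec²(30.2°) = 1/0.8643² = 1.339.
Ratio = 2.371/1.339 = cos²(30.2°)/cos²(49.5°) ≈ 1.77.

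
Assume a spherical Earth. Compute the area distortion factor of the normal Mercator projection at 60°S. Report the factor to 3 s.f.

Mercator is conformal, so the point scale is isotropic: h = k = sec φ = 1/cos φ.
Areal scale = k² = sec²φ = 1/cos²(60°) = 1/0.5000² = 4.000.

4.00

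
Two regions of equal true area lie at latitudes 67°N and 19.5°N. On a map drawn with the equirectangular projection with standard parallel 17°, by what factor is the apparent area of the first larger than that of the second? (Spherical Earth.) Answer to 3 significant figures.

2.41

The equidistant cylindrical projection with φ₀ = 17° has h = 1 (meridians true) and k = cos φ₀ / cos φ along parallels.
Areal scale at 67°: h·k = 1.000 × 2.447 = 2.447.
Areal scale at 19.5°: h·k = 1.000 × 1.014 = 1.014.
Ratio = 2.447/1.014 ≈ 2.41.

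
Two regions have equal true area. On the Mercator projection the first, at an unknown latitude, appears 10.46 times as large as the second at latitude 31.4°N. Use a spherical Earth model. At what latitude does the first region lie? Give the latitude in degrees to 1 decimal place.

74.7°

Mercator areal scale is sec²φ, so apparent-area ratio = sec²φ₁ / sec²φ₂ = cos²φ₂ / cos²φ₁.
cos²φ₂ / cos²φ₁ = 10.46  ⇒  cos φ₁ = cos 31.4° / √10.46 = 0.8536/3.234 = 0.2639.
φ₁ = arccos(0.2639) ≈ 74.7°.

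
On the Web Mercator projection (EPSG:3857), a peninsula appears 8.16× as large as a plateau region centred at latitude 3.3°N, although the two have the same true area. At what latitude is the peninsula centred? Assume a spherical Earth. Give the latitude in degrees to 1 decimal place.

69.5°

Mercator areal scale is sec²φ, so apparent-area ratio = sec²φ₁ / sec²φ₂ = cos²φ₂ / cos²φ₁.
cos²φ₂ / cos²φ₁ = 8.16  ⇒  cos φ₁ = cos 3.3° / √8.16 = 0.9983/2.857 = 0.3495.
φ₁ = arccos(0.3495) ≈ 69.5°.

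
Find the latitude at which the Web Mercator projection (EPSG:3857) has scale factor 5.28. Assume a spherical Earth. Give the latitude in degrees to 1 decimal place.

79.1°

Mercator scale is k = sec φ = 1/cos φ.
1/cos φ = 5.28  ⇒  cos φ = 0.1894  ⇒  φ = arccos(0.1894) ≈ 79.1°.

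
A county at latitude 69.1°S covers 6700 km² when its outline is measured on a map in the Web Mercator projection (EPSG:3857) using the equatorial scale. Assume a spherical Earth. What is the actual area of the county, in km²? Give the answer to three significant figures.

For Mercator, h = k = sec φ (a conformal cylindrical projection has a single point scale, 1/cos φ).
Areal scale = k² = sec²φ = 1/cos²(69.1°) = 1/0.3567² = 7.858.
True area = apparent / (areal scale) = 6700 / 7.858 ≈ 853 km².

853 km²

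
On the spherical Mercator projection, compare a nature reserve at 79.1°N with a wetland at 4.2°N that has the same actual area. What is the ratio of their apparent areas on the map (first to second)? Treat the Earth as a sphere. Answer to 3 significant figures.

27.8

On Mercator, area is exaggerated by sec²φ = 1/cos²φ.
At 79.1°: sec²(79.1°) = 1/0.1891² = 27.97.
At 4.2°: sec²(4.2°) = 1/0.9973² = 1.005.
Ratio = 27.97/1.005 = cos²(4.2°)/cos²(79.1°) ≈ 27.8.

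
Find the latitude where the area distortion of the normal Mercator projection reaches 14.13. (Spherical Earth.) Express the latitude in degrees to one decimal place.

Mercator areal scale is sec²φ.
sec²φ = 14.13  ⇒  cos²φ = 0.07077  ⇒  cos φ = 0.2660.
φ = arccos(0.2660) ≈ 74.6°.

74.6°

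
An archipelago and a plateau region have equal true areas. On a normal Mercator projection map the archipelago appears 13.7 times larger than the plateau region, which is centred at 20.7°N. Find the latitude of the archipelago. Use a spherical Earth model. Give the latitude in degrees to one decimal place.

On Mercator, (apparent₁)/(apparent₂) = sec²φ₁ / sec²φ₂ when true areas are equal.
cos²φ₂ / cos²φ₁ = 13.7  ⇒  cos φ₁ = cos 20.7° / √13.7 = 0.9354/3.701 = 0.2527.
φ₁ = arccos(0.2527) ≈ 75.4°.

75.4°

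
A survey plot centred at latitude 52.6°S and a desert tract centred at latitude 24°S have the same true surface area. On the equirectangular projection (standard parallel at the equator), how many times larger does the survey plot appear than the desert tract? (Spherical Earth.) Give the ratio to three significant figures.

Plate carrée maps x = Rλ, y = Rφ. The meridian scale is h = 1 and the parallel scale is k = 1/cos φ = sec φ.
Areal scale at 52.6°: h·k = 1.000 × 1.646 = 1.646.
Areal scale at 24°: h·k = 1.000 × 1.095 = 1.095.
Ratio = 1.646/1.095 ≈ 1.50.

1.50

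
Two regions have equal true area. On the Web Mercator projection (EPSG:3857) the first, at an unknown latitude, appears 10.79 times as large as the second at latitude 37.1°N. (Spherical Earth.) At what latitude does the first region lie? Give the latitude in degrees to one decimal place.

75.9°

For equal true areas on Mercator, apparent areas scale as sec²φ, so the ratio is cos²φ₂ / cos²φ₁.
cos²φ₂ / cos²φ₁ = 10.79  ⇒  cos φ₁ = cos 37.1° / √10.79 = 0.7976/3.285 = 0.2428.
φ₁ = arccos(0.2428) ≈ 75.9°.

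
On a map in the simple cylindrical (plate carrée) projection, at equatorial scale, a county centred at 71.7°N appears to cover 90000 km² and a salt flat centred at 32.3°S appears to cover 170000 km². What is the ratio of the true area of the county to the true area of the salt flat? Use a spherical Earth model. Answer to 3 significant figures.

On the plate carrée, areal scale = h·k = 1 × sec φ, so true area = apparent × cos φ.
True area of county: 90000 × cos(71.7°) = 90000 × 0.3140 = 28260 km².
True area of salt flat: 170000 × cos(32.3°) = 170000 × 0.8453 = 143700 km².
Ratio = 28260 / 143700 ≈ 0.197.

0.197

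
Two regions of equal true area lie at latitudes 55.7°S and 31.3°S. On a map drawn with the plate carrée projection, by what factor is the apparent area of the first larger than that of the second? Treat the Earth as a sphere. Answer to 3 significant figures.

1.52

Plate carrée maps x = Rλ, y = Rφ. The meridian scale is h = 1 and the parallel scale is k = 1/cos φ = sec φ.
Areal scale at 55.7°: h·k = 1.000 × 1.775 = 1.775.
Areal scale at 31.3°: h·k = 1.000 × 1.170 = 1.170.
Ratio = 1.775/1.170 ≈ 1.52.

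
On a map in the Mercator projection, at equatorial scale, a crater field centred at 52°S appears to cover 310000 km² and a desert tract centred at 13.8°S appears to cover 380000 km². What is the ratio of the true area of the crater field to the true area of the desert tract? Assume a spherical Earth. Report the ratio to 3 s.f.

Since Mercator area scale is 1/cos²φ, the true area equals the apparent area multiplied by cos²φ.
True area of crater field: 310000 × cos²(52°) = 310000 × 0.3790 = 117500 km².
True area of desert tract: 380000 × cos²(13.8°) = 380000 × 0.9431 = 358400 km².
Ratio = 117500 / 358400 ≈ 0.328.

0.328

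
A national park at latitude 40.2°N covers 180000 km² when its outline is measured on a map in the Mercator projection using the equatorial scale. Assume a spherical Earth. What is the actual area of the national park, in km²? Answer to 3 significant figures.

105000 km²

The Mercator projection is conformal; its linear scale factor is the same in every direction and equals sec φ = 1/cos φ.
Areal scale = k² = sec²φ = 1/cos²(40.2°) = 1/0.7638² = 1.714.
True area = apparent / (areal scale) = 180000 / 1.714 ≈ 105000 km².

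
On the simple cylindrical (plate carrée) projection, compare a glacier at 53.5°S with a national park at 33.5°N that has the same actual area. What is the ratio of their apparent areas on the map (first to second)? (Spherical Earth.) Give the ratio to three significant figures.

1.40

In the plate carrée (x = Rλ, y = Rφ), meridians are true-scale (h = 1) and parallels are stretched by k = sec φ.
Areal scale at 53.5°: h·k = 1.000 × 1.681 = 1.681.
Areal scale at 33.5°: h·k = 1.000 × 1.199 = 1.199.
Ratio = 1.681/1.199 ≈ 1.40.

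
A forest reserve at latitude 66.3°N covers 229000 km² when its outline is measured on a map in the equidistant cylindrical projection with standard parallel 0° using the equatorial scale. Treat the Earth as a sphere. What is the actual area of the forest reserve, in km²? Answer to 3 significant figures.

Plate carrée maps x = Rλ, y = Rφ. The meridian scale is h = 1 and the parallel scale is k = 1/cos φ = sec φ.
Areal scale = h·k = 1 × sec φ; at 66.3°, h = 1.000, k = 2.488, so h·k = 2.488.
True area = apparent / (areal scale) = 229000 / 2.488 ≈ 92000 km².

92000 km²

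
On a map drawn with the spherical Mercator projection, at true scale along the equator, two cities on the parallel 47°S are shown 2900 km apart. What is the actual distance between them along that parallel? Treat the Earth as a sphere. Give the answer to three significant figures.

1980 km

The Mercator projection is conformal; its linear scale factor is the same in every direction and equals sec φ = 1/cos φ.
Along the parallel at 47°, map distances are exaggerated by k = sec 47° = 1.466.
True distance = 2900 / 1.466 = 2900 × cos 47° ≈ 1980 km.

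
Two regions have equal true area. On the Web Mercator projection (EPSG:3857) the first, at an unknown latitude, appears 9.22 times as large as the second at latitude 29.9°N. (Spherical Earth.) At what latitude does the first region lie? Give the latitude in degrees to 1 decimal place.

73.4°

On Mercator, (apparent₁)/(apparent₂) = sec²φ₁ / sec²φ₂ when true areas are equal.
cos²φ₂ / cos²φ₁ = 9.22  ⇒  cos φ₁ = cos 29.9° / √9.22 = 0.8669/3.036 = 0.2855.
φ₁ = arccos(0.2855) ≈ 73.4°.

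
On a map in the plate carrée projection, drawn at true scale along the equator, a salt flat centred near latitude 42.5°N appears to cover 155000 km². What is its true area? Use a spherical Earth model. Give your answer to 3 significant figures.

For the equirectangular projection with φ₀ = 0 (plate carrée), h = 1 along meridians and k = sec φ along parallels.
Areal scale = h·k = 1 × sec φ; at 42.5°, h = 1.000, k = 1.356, so h·k = 1.356.
True area = apparent / (areal scale) = 155000 / 1.356 ≈ 114000 km².

114000 km²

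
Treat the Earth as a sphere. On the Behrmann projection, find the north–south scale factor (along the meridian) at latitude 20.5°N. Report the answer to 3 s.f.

1.08

The Behrmann projection is cylindrical equal-area with φ₀ = 30°. For cylindrical equal-area with standard parallel φ₀, h = cos φ / cos φ₀ and k = cos φ₀ / cos φ, so h·k = 1.
h = cos 20.5° / cos 30° = 0.9367/0.8660 = 1.082.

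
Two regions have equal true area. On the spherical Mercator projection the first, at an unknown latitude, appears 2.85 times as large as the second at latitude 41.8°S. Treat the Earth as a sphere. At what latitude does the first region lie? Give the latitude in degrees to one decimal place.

63.8°

Mercator areal scale is sec²φ, so apparent-area ratio = sec²φ₁ / sec²φ₂ = cos²φ₂ / cos²φ₁.
cos²φ₂ / cos²φ₁ = 2.85  ⇒  cos φ₁ = cos 41.8° / √2.85 = 0.7455/1.688 = 0.4416.
φ₁ = arccos(0.4416) ≈ 63.8°.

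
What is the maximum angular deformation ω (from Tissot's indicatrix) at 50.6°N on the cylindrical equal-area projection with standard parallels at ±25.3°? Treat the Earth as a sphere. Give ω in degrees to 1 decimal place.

39.7°

For cylindrical equal-area with standard parallel φ₀, h = cos φ / cos φ₀ and k = cos φ₀ / cos φ, so h·k = 1.
At 50.6°: h = 0.7021, k = 1.424; principal scales a = 1.424, b = 0.7021.
sin(ω/2) = (a − b)/(a + b) = 0.7223/2.126 = 0.3397, so ω = 2 arcsin(0.3397) ≈ 39.7°.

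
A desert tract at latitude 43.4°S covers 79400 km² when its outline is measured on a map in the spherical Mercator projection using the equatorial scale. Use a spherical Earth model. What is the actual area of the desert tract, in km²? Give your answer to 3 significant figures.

41900 km²

For Mercator, h = k = sec φ (a conformal cylindrical projection has a single point scale, 1/cos φ).
Areal scale = k² = sec²φ = 1/cos²(43.4°) = 1/0.7266² = 1.894.
True area = apparent / (areal scale) = 79400 / 1.894 ≈ 41900 km².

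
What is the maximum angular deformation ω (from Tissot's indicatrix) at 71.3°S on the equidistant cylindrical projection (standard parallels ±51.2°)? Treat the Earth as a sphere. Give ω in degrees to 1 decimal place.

The equidistant cylindrical projection with φ₀ = 51.2° has h = 1 (meridians true) and k = cos φ₀ / cos φ along parallels.
At 71.3°: h = 1.000, k = 1.954; principal scales a = 1.954, b = 1.000.
sin(ω/2) = (a − b)/(a + b) = 0.9544/2.954 = 0.3230, so ω = 2 arcsin(0.3230) ≈ 37.7°.

37.7°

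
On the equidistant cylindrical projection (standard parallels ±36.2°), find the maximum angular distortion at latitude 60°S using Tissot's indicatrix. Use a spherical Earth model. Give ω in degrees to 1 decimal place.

The equidistant cylindrical projection with φ₀ = 36.2° has h = 1 (meridians true) and k = cos φ₀ / cos φ along parallels.
At 60°: h = 1.000, k = 1.614; principal scales a = 1.614, b = 1.000.
sin(ω/2) = (a − b)/(a + b) = 0.6139/2.614 = 0.2349, so ω = 2 arcsin(0.2349) ≈ 27.2°.

27.2°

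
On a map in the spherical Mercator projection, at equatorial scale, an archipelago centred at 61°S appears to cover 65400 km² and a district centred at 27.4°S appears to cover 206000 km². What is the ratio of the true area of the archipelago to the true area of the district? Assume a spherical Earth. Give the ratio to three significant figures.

On Mercator the areal scale is sec²φ, so true area = apparent × cos²φ.
True area of archipelago: 65400 × cos²(61°) = 65400 × 0.2350 = 15370 km².
True area of district: 206000 × cos²(27.4°) = 206000 × 0.7882 = 162400 km².
Ratio = 15370 / 162400 ≈ 0.0947.

0.0947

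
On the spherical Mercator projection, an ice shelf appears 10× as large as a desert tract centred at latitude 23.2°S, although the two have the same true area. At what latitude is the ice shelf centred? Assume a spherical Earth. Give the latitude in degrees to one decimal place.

On Mercator, (apparent₁)/(apparent₂) = sec²φ₁ / sec²φ₂ when true areas are equal.
cos²φ₂ / cos²φ₁ = 10  ⇒  cos φ₁ = cos 23.2° / √10 = 0.9191/3.162 = 0.2907.
φ₁ = arccos(0.2907) ≈ 73.1°.

73.1°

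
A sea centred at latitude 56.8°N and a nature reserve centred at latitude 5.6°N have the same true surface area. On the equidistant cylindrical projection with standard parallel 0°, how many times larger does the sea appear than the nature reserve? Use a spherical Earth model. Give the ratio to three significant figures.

In the plate carrée (x = Rλ, y = Rφ), meridians are true-scale (h = 1) and parallels are stretched by k = sec φ.
Areal scale at 56.8°: h·k = 1.000 × 1.826 = 1.826.
Areal scale at 5.6°: h·k = 1.000 × 1.005 = 1.005.
Ratio = 1.826/1.005 ≈ 1.82.

1.82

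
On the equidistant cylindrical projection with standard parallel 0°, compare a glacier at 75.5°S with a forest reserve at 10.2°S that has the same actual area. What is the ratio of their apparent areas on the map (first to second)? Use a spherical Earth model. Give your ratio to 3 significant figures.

3.93

In the plate carrée (x = Rλ, y = Rφ), meridians are true-scale (h = 1) and parallels are stretched by k = sec φ.
Areal scale at 75.5°: h·k = 1.000 × 3.994 = 3.994.
Areal scale at 10.2°: h·k = 1.000 × 1.016 = 1.016.
Ratio = 3.994/1.016 ≈ 3.93.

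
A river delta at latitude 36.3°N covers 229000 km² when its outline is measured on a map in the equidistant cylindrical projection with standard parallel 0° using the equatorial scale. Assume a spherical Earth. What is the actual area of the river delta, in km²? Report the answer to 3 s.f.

Plate carrée maps x = Rλ, y = Rφ. The meridian scale is h = 1 and the parallel scale is k = 1/cos φ = sec φ.
Areal scale = h·k = 1 × sec φ; at 36.3°, h = 1.000, k = 1.241, so h·k = 1.241.
True area = apparent / (areal scale) = 229000 / 1.241 ≈ 185000 km².

185000 km²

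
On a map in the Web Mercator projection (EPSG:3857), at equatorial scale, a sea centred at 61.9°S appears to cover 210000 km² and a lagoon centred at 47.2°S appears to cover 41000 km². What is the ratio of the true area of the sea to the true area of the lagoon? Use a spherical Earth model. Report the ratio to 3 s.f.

2.46

Since Mercator area scale is 1/cos²φ, the true area equals the apparent area multiplied by cos²φ.
True area of sea: 210000 × cos²(61.9°) = 210000 × 0.2219 = 46590 km².
True area of lagoon: 41000 × cos²(47.2°) = 41000 × 0.4616 = 18930 km².
Ratio = 46590 / 18930 ≈ 2.46.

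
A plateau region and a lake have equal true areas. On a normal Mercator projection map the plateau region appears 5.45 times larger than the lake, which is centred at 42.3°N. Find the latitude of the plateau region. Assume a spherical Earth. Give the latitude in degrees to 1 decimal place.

Mercator areal scale is sec²φ, so apparent-area ratio = sec²φ₁ / sec²φ₂ = cos²φ₂ / cos²φ₁.
cos²φ₂ / cos²φ₁ = 5.45  ⇒  cos φ₁ = cos 42.3° / √5.45 = 0.7396/2.335 = 0.3168.
φ₁ = arccos(0.3168) ≈ 71.5°.

71.5°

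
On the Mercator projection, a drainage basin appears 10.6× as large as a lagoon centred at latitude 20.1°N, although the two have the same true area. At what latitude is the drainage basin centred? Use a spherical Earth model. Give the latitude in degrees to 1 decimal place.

73.2°

Mercator areal scale is sec²φ, so apparent-area ratio = sec²φ₁ / sec²φ₂ = cos²φ₂ / cos²φ₁.
cos²φ₂ / cos²φ₁ = 10.6  ⇒  cos φ₁ = cos 20.1° / √10.6 = 0.9391/3.256 = 0.2884.
φ₁ = arccos(0.2884) ≈ 73.2°.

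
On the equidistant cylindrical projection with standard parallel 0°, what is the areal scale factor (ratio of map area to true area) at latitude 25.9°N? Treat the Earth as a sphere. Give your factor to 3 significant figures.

1.11

Plate carrée maps x = Rλ, y = Rφ. The meridian scale is h = 1 and the parallel scale is k = 1/cos φ = sec φ.
Areal scale = h·k = 1 × sec φ; at 25.9°, h = 1.000, k = 1.112, so h·k = 1.112.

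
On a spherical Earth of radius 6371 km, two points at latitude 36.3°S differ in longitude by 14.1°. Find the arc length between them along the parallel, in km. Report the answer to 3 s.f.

Arc length along a parallel = R cos φ · Δλ (with Δλ in radians).
= 6371 × cos 36.3° × (14.1° × π/180) = 6371 × 0.8059 × 0.2461 ≈ 1260 km.

1260 km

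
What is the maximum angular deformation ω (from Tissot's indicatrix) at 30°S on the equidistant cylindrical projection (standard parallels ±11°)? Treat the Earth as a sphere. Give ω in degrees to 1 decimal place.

7.2°

The equidistant cylindrical projection with φ₀ = 11° has h = 1 (meridians true) and k = cos φ₀ / cos φ along parallels.
At 30°: h = 1.000, k = 1.133; principal scales a = 1.133, b = 1.000.
sin(ω/2) = (a − b)/(a + b) = 0.1335/2.133 = 0.06257, so ω = 2 arcsin(0.06257) ≈ 7.2°.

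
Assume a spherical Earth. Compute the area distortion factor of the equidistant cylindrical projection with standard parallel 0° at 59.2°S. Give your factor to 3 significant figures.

For the equirectangular projection with φ₀ = 0 (plate carrée), h = 1 along meridians and k = sec φ along parallels.
Areal scale = h·k = 1 × sec φ; at 59.2°, h = 1.000, k = 1.953, so h·k = 1.953.

1.95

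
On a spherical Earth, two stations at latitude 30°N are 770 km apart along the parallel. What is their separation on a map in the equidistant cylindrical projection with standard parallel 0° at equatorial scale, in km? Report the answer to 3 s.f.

Plate carrée maps x = Rλ, y = Rφ. The meridian scale is h = 1 and the parallel scale is k = 1/cos φ = sec φ.
Along the parallel, k = sec 30° = 1/0.8660 = 1.155.
Map distance = 770 × 1.155 ≈ 889 km.

889 km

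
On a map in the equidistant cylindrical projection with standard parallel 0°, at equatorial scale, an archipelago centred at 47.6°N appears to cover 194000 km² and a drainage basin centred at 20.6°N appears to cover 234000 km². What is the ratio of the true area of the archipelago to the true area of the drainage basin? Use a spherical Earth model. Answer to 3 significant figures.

0.597

On the plate carrée, areal scale = h·k = 1 × sec φ, so true area = apparent × cos φ.
True area of archipelago: 194000 × cos(47.6°) = 194000 × 0.6743 = 130800 km².
True area of drainage basin: 234000 × cos(20.6°) = 234000 × 0.9361 = 219000 km².
Ratio = 130800 / 219000 ≈ 0.597.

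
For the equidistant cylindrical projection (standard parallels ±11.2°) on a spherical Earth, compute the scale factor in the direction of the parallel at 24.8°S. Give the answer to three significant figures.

The equidistant cylindrical projection with φ₀ = 11.2° has h = 1 (meridians true) and k = cos φ₀ / cos φ along parallels.
k = cos 11.2° / cos 24.8° = 0.9810/0.9078 = 1.081.

1.08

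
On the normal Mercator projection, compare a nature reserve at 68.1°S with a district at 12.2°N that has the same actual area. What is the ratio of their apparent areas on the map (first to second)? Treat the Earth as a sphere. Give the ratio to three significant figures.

6.87

Mercator is conformal with k = sec φ, so areal scale = k² = sec²φ.
At 68.1°: sec²(68.1°) = 1/0.3730² = 7.188.
At 12.2°: sec²(12.2°) = 1/0.9774² = 1.047.
Ratio = 7.188/1.047 = cos²(12.2°)/cos²(68.1°) ≈ 6.87.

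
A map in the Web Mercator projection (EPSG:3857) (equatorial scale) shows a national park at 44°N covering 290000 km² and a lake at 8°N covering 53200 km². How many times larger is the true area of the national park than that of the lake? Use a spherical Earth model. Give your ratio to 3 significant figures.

On Mercator the areal scale is sec²φ, so true area = apparent × cos²φ.
True area of national park: 290000 × cos²(44°) = 290000 × 0.5174 = 150100 km².
True area of lake: 53200 × cos²(8°) = 53200 × 0.9806 = 52170 km².
Ratio = 150100 / 52170 ≈ 2.88.

2.88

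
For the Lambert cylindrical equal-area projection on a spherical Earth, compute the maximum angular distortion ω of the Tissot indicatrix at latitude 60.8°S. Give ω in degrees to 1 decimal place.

76.0°

The Lambert cylindrical equal-area projection is the cylindrical equal-area projection with its standard parallel at the equator (φ₀ = 0). Cylindrical equal-area (φ₀ = 0°): h = cos φ / cos 0° along meridians, k = cos 0° / cos φ along parallels; h·k = 1.
At 60.8°: h = 0.4879, k = 2.050; principal scales a = 2.050, b = 0.4879.
sin(ω/2) = (a − b)/(a + b) = 1.562/2.538 = 0.6155, so ω = 2 arcsin(0.6155) ≈ 76.0°.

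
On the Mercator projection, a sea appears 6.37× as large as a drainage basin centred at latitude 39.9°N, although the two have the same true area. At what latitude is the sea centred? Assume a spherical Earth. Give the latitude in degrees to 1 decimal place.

72.3°

On Mercator, (apparent₁)/(apparent₂) = sec²φ₁ / sec²φ₂ when true areas are equal.
cos²φ₂ / cos²φ₁ = 6.37  ⇒  cos φ₁ = cos 39.9° / √6.37 = 0.7672/2.524 = 0.3040.
φ₁ = arccos(0.3040) ≈ 72.3°.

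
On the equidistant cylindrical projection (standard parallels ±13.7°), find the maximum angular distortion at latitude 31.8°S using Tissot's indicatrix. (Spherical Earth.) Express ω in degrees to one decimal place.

7.7°

With standard parallel φ₀ = 13.7°, the equirectangular projection gives x = Rλ cos φ₀, y = Rφ, so h = 1 and k = cos 13.7° / cos φ.
At 31.8°: h = 1.000, k = 1.143; principal scales a = 1.143, b = 1.000.
sin(ω/2) = (a − b)/(a + b) = 0.1431/2.143 = 0.06679, so ω = 2 arcsin(0.06679) ≈ 7.7°.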